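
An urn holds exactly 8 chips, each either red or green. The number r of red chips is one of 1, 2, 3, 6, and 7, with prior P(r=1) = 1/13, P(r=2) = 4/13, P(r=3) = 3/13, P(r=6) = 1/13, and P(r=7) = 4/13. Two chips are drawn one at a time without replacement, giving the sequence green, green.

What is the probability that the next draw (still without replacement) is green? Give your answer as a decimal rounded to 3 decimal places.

For each hypothesis, P(data | H) works out to: P(data | r = 1) = (7/8)(6/7) = 3/4; P(data | r = 2) = (6/8)(5/7) = 15/28; P(data | r = 3) = (5/8)(4/7) = 5/14; P(data | r = 6) = (2/8)(1/7) = 1/28; P(data | r = 7) = (1/8)(0/7) = 0.
The prior-weighted likelihoods are 1/13 · 3/4 = 3/52, 4/13 · 15/28 = 15/91, 3/13 · 5/14 = 15/182, 1/13 · 1/28 = 1/364, 4/13 · 0 = 0; summing to 4/13.
The posterior is then P(r = 1 | data) = 3/16, P(r = 2 | data) = 15/28, P(r = 3 | data) = 15/56, P(r = 6 | data) = 1/112, P(r = 7 | data) = 0.
So P(green next | data) = Σ P(green next | H) P(H | data) = (5/6)(3/16) + (2/3)(15/28) + (1/2)(15/56) + (0)(1/112) = 145/224.

0.647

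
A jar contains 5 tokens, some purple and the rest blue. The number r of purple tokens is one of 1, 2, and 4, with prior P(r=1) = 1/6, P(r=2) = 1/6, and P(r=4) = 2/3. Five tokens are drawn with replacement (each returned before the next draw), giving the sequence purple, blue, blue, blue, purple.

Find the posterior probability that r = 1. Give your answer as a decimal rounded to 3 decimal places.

0.271

Compute the likelihood of the observed sequence for each case: P(data | r = 1) = (1/5)(4/5)(4/5)(4/5)(1/5) = 0.02048; P(data | r = 2) = (2/5)(3/5)(3/5)(3/5)(2/5) = 0.03456; P(data | r = 4) = (4/5)(1/5)(1/5)(1/5)(4/5) = 0.00512.
Multiplying each by its prior: 1/6 · 0.02048 = 0.0034133, 1/6 · 0.03456 = 0.00576, 2/3 · 0.00512 = 0.0034133; with total 0.012587.
Hence P(r = 1 | data) = (0.0034133) / (0.012587) = 0.27119.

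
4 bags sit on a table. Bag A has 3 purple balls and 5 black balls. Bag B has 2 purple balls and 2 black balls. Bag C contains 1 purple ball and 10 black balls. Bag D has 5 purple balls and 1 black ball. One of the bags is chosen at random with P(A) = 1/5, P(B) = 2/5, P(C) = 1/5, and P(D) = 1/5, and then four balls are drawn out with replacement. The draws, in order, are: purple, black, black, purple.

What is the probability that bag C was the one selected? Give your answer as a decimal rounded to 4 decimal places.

The likelihood of the observed sequence under each hypothesis: P(data | bag A) = (3/8)(5/8)(5/8)(3/8) = 0.054932; P(data | bag B) = (2/4)(2/4)(2/4)(2/4) = 0.0625; P(data | bag C) = (1/11)(10/11)(10/11)(1/11) = 0.0068301; P(data | bag D) = (5/6)(1/6)(1/6)(5/6) = 0.01929.
Multiplying each by its prior: 1/5 · 0.054932 = 0.010986, 2/5 · 0.0625 = 0.025, 1/5 · 0.0068301 = 0.001366, 1/5 · 0.01929 = 0.003858; summing to 0.04121.
Hence P(bag C | data) = (0.001366) / (0.04121) = 0.033148.

0.0331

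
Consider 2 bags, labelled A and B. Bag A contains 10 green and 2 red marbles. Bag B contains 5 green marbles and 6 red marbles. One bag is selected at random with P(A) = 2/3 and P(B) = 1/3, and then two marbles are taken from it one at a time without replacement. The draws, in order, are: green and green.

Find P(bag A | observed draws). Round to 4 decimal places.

0.8824

Under each hypothesis, the probability of the observed sequence is: P(data | bag A) = (10/12)(9/11) = 15/22; P(data | bag B) = (5/11)(4/10) = 2/11.
The prior-weighted likelihoods are 2/3 · 15/22 = 5/11, 1/3 · 2/11 = 2/33; summing to 17/33.
By Bayes' rule, P(bag A | data) = (5/11) / (17/33) = 15/17.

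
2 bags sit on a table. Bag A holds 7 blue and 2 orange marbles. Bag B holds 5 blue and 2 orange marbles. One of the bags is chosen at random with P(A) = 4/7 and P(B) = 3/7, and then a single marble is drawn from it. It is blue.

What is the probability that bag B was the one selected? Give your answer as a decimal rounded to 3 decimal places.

0.408

The likelihood of this draw under each hypothesis: P(data | bag A) = (7/9) = 7/9; P(data | bag B) = (5/7) = 5/7.
The prior-weighted likelihoods are 4/7 · 7/9 = 4/9, 3/7 · 5/7 = 15/49; with total 331/441.
Hence P(bag B | data) = (15/49) / (331/441) = 135/331.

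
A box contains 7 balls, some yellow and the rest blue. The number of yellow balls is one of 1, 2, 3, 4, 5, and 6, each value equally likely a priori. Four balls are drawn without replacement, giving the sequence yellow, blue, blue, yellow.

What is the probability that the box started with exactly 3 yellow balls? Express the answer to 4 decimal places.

Under each hypothesis, the probability of the observed sequence is: P(data | r = 1) = (1/7)(6/6)(5/5)(0/4) = 0; P(data | r = 2) = (2/7)(5/6)(4/5)(1/4) = 1/21; P(data | r = 3) = (3/7)(4/6)(3/5)(2/4) = 3/35; P(data | r = 4) = (4/7)(3/6)(2/5)(3/4) = 3/35; P(data | r = 5) = (5/7)(2/6)(1/5)(4/4) = 1/21; P(data | r = 6) = (6/7)(1/6)(0/5) = 0.
Weighting by the prior gives 1/6 · 0 = 0, 1/6 · 1/21 = 1/126, 1/6 · 3/35 = 1/70, 1/6 · 3/35 = 1/70, 1/6 · 1/21 = 1/126, 1/6 · 0 = 0; these sum to 2/45.
By Bayes' rule, P(r = 3 | data) = (1/70) / (2/45) = 9/28.

0.3214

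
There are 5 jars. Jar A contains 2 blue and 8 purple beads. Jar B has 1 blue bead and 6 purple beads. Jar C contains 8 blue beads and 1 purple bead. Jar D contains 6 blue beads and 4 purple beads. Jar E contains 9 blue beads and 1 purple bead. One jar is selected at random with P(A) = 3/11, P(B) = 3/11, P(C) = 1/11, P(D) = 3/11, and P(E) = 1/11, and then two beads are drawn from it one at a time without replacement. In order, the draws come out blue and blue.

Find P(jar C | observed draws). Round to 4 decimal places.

0.2941

Compute the likelihood of the observed sequence for each case: P(data | jar A) = (2/10)(1/9) = 1/45; P(data | jar B) = (1/7)(0/6) = 0; P(data | jar C) = (8/9)(7/8) = 7/9; P(data | jar D) = (6/10)(5/9) = 1/3; P(data | jar E) = (9/10)(8/9) = 4/5.
The prior-weighted likelihoods are 3/11 · 1/45 = 1/165, 3/11 · 0 = 0, 1/11 · 7/9 = 7/99, 3/11 · 1/3 = 1/11, 1/11 · 4/5 = 4/55; these sum to 119/495.
So P(jar C | data) = (7/99) / (119/495) = 5/17.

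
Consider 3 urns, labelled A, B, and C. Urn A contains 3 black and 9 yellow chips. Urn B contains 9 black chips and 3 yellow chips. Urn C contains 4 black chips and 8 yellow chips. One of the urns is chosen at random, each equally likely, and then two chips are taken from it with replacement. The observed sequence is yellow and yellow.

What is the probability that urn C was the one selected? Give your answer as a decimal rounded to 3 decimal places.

0.416

Under each hypothesis, the probability of the observed sequence is: P(data | urn A) = (9/12)(9/12) = 9/16; P(data | urn B) = (3/12)(3/12) = 1/16; P(data | urn C) = (8/12)(8/12) = 4/9.
Weighting by the prior gives 1/3 · 9/16 = 3/16, 1/3 · 1/16 = 1/48, 1/3 · 4/9 = 4/27; summing to 77/216.
Hence P(urn C | data) = (4/27) / (77/216) = 32/77.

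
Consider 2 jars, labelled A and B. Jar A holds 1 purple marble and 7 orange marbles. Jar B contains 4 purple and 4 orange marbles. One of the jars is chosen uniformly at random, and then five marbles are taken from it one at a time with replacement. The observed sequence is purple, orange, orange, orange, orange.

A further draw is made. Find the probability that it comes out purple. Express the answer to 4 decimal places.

0.2371

For each hypothesis, P(data | H) works out to: P(data | jar A) = (1/8)(7/8)(7/8)(7/8)(7/8) = 0.073273; P(data | jar B) = (4/8)(4/8)(4/8)(4/8)(4/8) = 0.03125.
Multiplying each by its prior: 1/2 · 0.073273 = 0.036636, 1/2 · 0.03125 = 0.015625; these sum to 0.052261.
Normalising, the posterior is P(jar A | data) = 0.70102, P(jar B | data) = 0.29898.
Averaging over the posterior, P(purple next | data) = (1/8)(0.70102) + (1/2)(0.29898) = 0.23712.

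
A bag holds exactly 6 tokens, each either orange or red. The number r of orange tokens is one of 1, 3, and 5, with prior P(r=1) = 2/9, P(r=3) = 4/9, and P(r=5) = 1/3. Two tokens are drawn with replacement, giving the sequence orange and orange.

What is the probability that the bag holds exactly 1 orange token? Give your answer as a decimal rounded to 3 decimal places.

Compute the likelihood of the observed sequence for each case: P(data | r = 1) = (1/6)(1/6) = 1/36; P(data | r = 3) = (3/6)(3/6) = 1/4; P(data | r = 5) = (5/6)(5/6) = 25/36.
Multiplying each by its prior: 2/9 · 1/36 = 1/162, 4/9 · 1/4 = 1/9, 1/3 · 25/36 = 25/108; with total 113/324.
So P(r = 1 | data) = (1/162) / (113/324) = 2/113.

0.018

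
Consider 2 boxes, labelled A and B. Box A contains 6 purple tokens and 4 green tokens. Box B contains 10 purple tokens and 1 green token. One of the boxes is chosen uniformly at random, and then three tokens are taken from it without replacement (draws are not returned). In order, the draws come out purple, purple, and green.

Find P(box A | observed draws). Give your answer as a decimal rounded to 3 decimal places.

Compute the likelihood of the observed sequence for each case: P(data | box A) = (6/10)(5/9)(4/8) = 1/6; P(data | box B) = (10/11)(9/10)(1/9) = 1/11.
The prior-weighted likelihoods are 1/2 · 1/6 = 1/12, 1/2 · 1/11 = 1/22; these sum to 17/132.
Hence P(box A | data) = (1/12) / (17/132) = 11/17.

0.647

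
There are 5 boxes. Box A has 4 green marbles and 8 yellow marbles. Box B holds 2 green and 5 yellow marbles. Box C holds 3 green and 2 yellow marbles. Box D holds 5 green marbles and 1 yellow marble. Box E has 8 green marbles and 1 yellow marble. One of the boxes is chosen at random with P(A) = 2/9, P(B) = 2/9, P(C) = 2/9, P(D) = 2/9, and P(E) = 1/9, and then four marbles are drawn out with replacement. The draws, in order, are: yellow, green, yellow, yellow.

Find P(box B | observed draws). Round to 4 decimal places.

0.4237

For each hypothesis, P(data | H) works out to: P(data | box A) = (8/12)(4/12)(8/12)(8/12) = 0.098765; P(data | box B) = (5/7)(2/7)(5/7)(5/7) = 0.10412; P(data | box C) = (2/5)(3/5)(2/5)(2/5) = 0.0384; P(data | box D) = (1/6)(5/6)(1/6)(1/6) = 0.003858; P(data | box E) = (1/9)(8/9)(1/9)(1/9) = 0.0012193.
Multiplying each by its prior: 2/9 · 0.098765 = 0.021948, 2/9 · 0.10412 = 0.023139, 2/9 · 0.0384 = 0.0085333, 2/9 · 0.003858 = 0.00085734, 1/9 · 0.0012193 = 0.00013548; these sum to 0.054613.
By Bayes' rule, P(box B | data) = (0.023139) / (0.054613) = 0.42368.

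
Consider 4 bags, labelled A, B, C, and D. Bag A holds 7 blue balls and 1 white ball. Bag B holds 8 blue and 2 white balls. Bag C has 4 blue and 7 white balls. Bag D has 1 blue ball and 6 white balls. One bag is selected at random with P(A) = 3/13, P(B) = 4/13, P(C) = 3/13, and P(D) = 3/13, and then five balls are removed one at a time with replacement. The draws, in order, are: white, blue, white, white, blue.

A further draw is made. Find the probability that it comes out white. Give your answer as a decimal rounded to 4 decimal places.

Under each hypothesis, the probability of the observed sequence is: P(data | bag A) = (1/8)(7/8)(1/8)(1/8)(7/8) = 0.0014954; P(data | bag B) = (2/10)(8/10)(2/10)(2/10)(8/10) = 0.00512; P(data | bag C) = (7/11)(4/11)(7/11)(7/11)(4/11) = 0.034076; P(data | bag D) = (6/7)(1/7)(6/7)(6/7)(1/7) = 0.012852.
The prior-weighted likelihoods are 3/13 · 0.0014954 = 0.00034508, 4/13 · 0.00512 = 0.0015754, 3/13 · 0.034076 = 0.0078637, 3/13 · 0.012852 = 0.0029658; these sum to 0.01275.
The posterior is then P(bag A | data) = 0.027065, P(bag B | data) = 0.12356, P(bag C | data) = 0.61676, P(bag D | data) = 0.23261.
Averaging over the posterior, P(white next | data) = (1/8)(0.027065) + (1/5)(0.12356) + (7/11)(0.61676) + (6/7)(0.23261) = 0.61996.

0.6200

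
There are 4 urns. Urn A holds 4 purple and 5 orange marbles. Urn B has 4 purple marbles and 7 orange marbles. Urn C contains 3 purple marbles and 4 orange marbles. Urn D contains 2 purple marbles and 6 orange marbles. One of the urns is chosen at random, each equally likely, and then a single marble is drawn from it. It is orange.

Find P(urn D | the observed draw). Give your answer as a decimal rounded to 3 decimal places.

For each hypothesis, P(data | H) works out to: P(data | urn A) = (5/9) = 0.55556; P(data | urn B) = (7/11) = 0.63636; P(data | urn C) = (4/7) = 0.57143; P(data | urn D) = (6/8) = 0.75.
Weighting by the prior gives 1/4 · 0.55556 = 0.13889, 1/4 · 0.63636 = 0.15909, 1/4 · 0.57143 = 0.14286, 1/4 · 0.75 = 0.1875; with total 0.62834.
By Bayes' rule, P(urn D | data) = (0.1875) / (0.62834) = 0.29841.

0.298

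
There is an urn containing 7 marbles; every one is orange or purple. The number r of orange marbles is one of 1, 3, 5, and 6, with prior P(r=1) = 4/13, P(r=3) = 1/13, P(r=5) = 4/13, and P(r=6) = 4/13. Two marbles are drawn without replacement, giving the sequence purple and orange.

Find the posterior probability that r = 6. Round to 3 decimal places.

0.240

Compute the likelihood of the observed sequence for each case: P(data | r = 1) = (6/7)(1/6) = 1/7; P(data | r = 3) = (4/7)(3/6) = 2/7; P(data | r = 5) = (2/7)(5/6) = 5/21; P(data | r = 6) = (1/7)(6/6) = 1/7.
Multiplying each by its prior: 4/13 · 1/7 = 4/91, 1/13 · 2/7 = 2/91, 4/13 · 5/21 = 20/273, 4/13 · 1/7 = 4/91; with total 50/273.
Hence P(r = 6 | data) = (4/91) / (50/273) = 6/25.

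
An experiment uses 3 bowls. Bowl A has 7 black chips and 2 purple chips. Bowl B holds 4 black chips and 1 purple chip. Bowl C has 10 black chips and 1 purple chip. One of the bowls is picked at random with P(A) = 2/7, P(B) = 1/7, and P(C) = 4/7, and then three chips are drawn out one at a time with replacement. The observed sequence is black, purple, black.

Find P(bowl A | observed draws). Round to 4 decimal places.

0.3855

Compute the likelihood of the observed sequence for each case: P(data | bowl A) = (7/9)(2/9)(7/9) = 0.13443; P(data | bowl B) = (4/5)(1/5)(4/5) = 0.128; P(data | bowl C) = (10/11)(1/11)(10/11) = 0.075131.
The prior-weighted likelihoods are 2/7 · 0.13443 = 0.038409, 1/7 · 0.128 = 0.018286, 4/7 · 0.075131 = 0.042932; summing to 0.099627.
So P(bowl A | data) = (0.038409) / (0.099627) = 0.38553.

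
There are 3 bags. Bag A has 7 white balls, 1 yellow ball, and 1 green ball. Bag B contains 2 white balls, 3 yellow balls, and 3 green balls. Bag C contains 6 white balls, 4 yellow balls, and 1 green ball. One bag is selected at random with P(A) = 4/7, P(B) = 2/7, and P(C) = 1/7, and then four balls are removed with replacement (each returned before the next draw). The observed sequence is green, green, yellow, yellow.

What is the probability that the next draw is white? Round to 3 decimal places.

0.266

Under each hypothesis, the probability of the observed sequence is: P(data | bag A) = (1/9)(1/9)(1/9)(1/9) = 0.00015242; P(data | bag B) = (3/8)(3/8)(3/8)(3/8) = 0.019775; P(data | bag C) = (1/11)(1/11)(4/11)(4/11) = 0.0010928.
Multiplying each by its prior: 4/7 · 0.00015242 = 8.7095e-05, 2/7 · 0.019775 = 0.0056501, 1/7 · 0.0010928 = 0.00015612; summing to 0.0058933.
The posterior is then P(bag A | data) = 0.014779, P(bag B | data) = 0.95873, P(bag C | data) = 0.026491.
The predictive probability is P(white next | data) = (7/9)(0.014779) + (1/4)(0.95873) + (6/11)(0.026491) = 0.26563.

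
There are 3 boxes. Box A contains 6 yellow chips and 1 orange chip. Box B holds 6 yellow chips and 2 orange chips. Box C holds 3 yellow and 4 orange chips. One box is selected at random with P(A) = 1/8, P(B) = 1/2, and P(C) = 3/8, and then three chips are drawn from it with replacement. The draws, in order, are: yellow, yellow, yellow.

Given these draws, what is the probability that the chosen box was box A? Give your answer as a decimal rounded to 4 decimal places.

0.2466

Under each hypothesis, the probability of the observed sequence is: P(data | box A) = (6/7)(6/7)(6/7) = 0.62974; P(data | box B) = (6/8)(6/8)(6/8) = 0.42188; P(data | box C) = (3/7)(3/7)(3/7) = 0.078717.
The prior-weighted likelihoods are 1/8 · 0.62974 = 0.078717, 1/2 · 0.42188 = 0.21094, 3/8 · 0.078717 = 0.029519; summing to 0.31917.
Hence P(box A | data) = (0.078717) / (0.31917) = 0.24663.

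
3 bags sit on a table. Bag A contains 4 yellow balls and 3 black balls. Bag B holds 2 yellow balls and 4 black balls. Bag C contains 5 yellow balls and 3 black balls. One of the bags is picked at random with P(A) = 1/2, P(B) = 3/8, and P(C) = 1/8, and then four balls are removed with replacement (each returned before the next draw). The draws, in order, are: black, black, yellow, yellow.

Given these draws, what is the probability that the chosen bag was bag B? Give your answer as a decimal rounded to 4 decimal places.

0.3344

For each hypothesis, P(data | H) works out to: P(data | bag A) = (3/7)(3/7)(4/7)(4/7) = 0.059975; P(data | bag B) = (4/6)(4/6)(2/6)(2/6) = 0.049383; P(data | bag C) = (3/8)(3/8)(5/8)(5/8) = 0.054932.
Multiplying each by its prior: 1/2 · 0.059975 = 0.029988, 3/8 · 0.049383 = 0.018519, 1/8 · 0.054932 = 0.0068665; with total 0.055372.
By Bayes' rule, P(bag B | data) = (0.018519) / (0.055372) = 0.33444.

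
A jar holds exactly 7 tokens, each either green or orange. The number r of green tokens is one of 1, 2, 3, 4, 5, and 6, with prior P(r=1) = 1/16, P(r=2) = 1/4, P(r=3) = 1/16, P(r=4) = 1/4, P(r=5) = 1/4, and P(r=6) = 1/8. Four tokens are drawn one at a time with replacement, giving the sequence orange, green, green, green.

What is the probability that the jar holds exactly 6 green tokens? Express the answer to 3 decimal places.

For each hypothesis, P(data | H) works out to: P(data | r = 1) = (6/7)(1/7)(1/7)(1/7) = 0.002499; P(data | r = 2) = (5/7)(2/7)(2/7)(2/7) = 0.01666; P(data | r = 3) = (4/7)(3/7)(3/7)(3/7) = 0.044981; P(data | r = 4) = (3/7)(4/7)(4/7)(4/7) = 0.079967; P(data | r = 5) = (2/7)(5/7)(5/7)(5/7) = 0.10412; P(data | r = 6) = (1/7)(6/7)(6/7)(6/7) = 0.089963.
The prior-weighted likelihoods are 1/16 · 0.002499 = 0.00015618, 1/4 · 0.01666 = 0.0041649, 1/16 · 0.044981 = 0.0028113, 1/4 · 0.079967 = 0.019992, 1/4 · 0.10412 = 0.026031, 1/8 · 0.089963 = 0.011245; these sum to 0.0644.
Hence P(r = 6 | data) = (0.011245) / (0.0644) = 0.17462.

0.175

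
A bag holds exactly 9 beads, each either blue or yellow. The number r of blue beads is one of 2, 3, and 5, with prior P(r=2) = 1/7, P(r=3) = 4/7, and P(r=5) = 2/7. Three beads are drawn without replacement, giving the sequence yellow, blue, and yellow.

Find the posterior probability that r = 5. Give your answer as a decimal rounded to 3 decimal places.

0.213

The likelihood of the observed sequence under each hypothesis: P(data | r = 2) = (7/9)(2/8)(6/7) = 1/6; P(data | r = 3) = (6/9)(3/8)(5/7) = 5/28; P(data | r = 5) = (4/9)(5/8)(3/7) = 5/42.
Multiplying each by its prior: 1/7 · 1/6 = 1/42, 4/7 · 5/28 = 5/49, 2/7 · 5/42 = 5/147; with total 47/294.
Hence P(r = 5 | data) = (5/147) / (47/294) = 10/47.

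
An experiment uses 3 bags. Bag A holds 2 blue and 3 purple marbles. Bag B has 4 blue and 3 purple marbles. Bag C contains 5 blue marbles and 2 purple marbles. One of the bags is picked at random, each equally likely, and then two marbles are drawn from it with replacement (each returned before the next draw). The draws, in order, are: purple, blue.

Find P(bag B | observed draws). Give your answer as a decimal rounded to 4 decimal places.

For each hypothesis, P(data | H) works out to: P(data | bag A) = (3/5)(2/5) = 0.24; P(data | bag B) = (3/7)(4/7) = 0.2449; P(data | bag C) = (2/7)(5/7) = 0.20408.
Multiplying each by its prior: 1/3 · 0.24 = 0.08, 1/3 · 0.2449 = 0.081633, 1/3 · 0.20408 = 0.068027; these sum to 0.22966.
By Bayes' rule, P(bag B | data) = (0.081633) / (0.22966) = 0.35545.

0.3555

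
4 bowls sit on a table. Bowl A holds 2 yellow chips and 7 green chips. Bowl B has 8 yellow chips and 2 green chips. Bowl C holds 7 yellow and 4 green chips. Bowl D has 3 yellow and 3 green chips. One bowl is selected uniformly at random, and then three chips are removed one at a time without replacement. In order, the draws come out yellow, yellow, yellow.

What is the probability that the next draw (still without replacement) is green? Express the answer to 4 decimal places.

The likelihood of the observed sequence under each hypothesis: P(data | bowl A) = (2/9)(1/8)(0/7) = 0; P(data | bowl B) = (8/10)(7/9)(6/8) = 0.46667; P(data | bowl C) = (7/11)(6/10)(5/9) = 0.21212; P(data | bowl D) = (3/6)(2/5)(1/4) = 0.05.
Multiplying each by its prior: 1/4 · 0 = 0, 1/4 · 0.46667 = 0.11667, 1/4 · 0.21212 = 0.05303, 1/4 · 0.05 = 0.0125; with total 0.1822.
Normalising, the posterior is P(bowl A | data) = 0, P(bowl B | data) = 0.64033, P(bowl C | data) = 0.29106, P(bowl D | data) = 0.068607.
The predictive probability is P(green next | data) = (2/7)(0.64033) + (1/2)(0.29106) + (1)(0.068607) = 0.39709.

0.3971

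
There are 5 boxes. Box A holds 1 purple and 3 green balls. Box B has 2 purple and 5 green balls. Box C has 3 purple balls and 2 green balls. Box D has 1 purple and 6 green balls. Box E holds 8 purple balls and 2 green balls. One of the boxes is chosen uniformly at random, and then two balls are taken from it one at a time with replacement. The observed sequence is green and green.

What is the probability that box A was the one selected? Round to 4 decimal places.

0.2802

The likelihood of the observed sequence under each hypothesis: P(data | box A) = (3/4)(3/4) = 0.5625; P(data | box B) = (5/7)(5/7) = 0.5102; P(data | box C) = (2/5)(2/5) = 0.16; P(data | box D) = (6/7)(6/7) = 0.73469; P(data | box E) = (2/10)(2/10) = 0.04.
The prior-weighted likelihoods are 1/5 · 0.5625 = 0.1125, 1/5 · 0.5102 = 0.10204, 1/5 · 0.16 = 0.032, 1/5 · 0.73469 = 0.14694, 1/5 · 0.04 = 0.008; these sum to 0.40148.
By Bayes' rule, P(box A | data) = (0.1125) / (0.40148) = 0.28021.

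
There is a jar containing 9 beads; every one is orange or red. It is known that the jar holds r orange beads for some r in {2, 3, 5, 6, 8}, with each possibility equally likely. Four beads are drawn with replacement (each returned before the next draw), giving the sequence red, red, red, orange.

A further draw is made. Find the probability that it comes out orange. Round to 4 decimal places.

0.3626

For each hypothesis, P(data | H) works out to: P(data | r = 2) = (7/9)(7/9)(7/9)(2/9) = 0.10456; P(data | r = 3) = (6/9)(6/9)(6/9)(3/9) = 0.098765; P(data | r = 5) = (4/9)(4/9)(4/9)(5/9) = 0.048773; P(data | r = 6) = (3/9)(3/9)(3/9)(6/9) = 0.024691; P(data | r = 8) = (1/9)(1/9)(1/9)(8/9) = 0.0012193.
Weighting by the prior gives 1/5 · 0.10456 = 0.020911, 1/5 · 0.098765 = 0.019753, 1/5 · 0.048773 = 0.0097546, 1/5 · 0.024691 = 0.0049383, 1/5 · 0.0012193 = 0.00024387; these sum to 0.055601.
The posterior is then P(r = 2 | data) = 0.3761, P(r = 3 | data) = 0.35526, P(r = 5 | data) = 0.17544, P(r = 6 | data) = 0.088816, P(r = 8 | data) = 0.004386.
Averaging over the posterior, P(orange next | data) = (2/9)(0.3761) + (1/3)(0.35526) + (5/9)(0.17544) + (2/3)(0.088816) + (8/9)(0.004386) = 0.36257.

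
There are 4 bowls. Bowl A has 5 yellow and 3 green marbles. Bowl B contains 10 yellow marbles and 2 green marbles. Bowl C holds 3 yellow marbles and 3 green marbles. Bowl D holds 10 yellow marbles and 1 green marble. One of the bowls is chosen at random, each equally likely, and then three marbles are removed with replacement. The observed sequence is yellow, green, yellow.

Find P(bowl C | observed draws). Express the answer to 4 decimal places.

The likelihood of the observed sequence under each hypothesis: P(data | bowl A) = (5/8)(3/8)(5/8) = 0.14648; P(data | bowl B) = (10/12)(2/12)(10/12) = 0.11574; P(data | bowl C) = (3/6)(3/6)(3/6) = 0.125; P(data | bowl D) = (10/11)(1/11)(10/11) = 0.075131.
The prior-weighted likelihoods are 1/4 · 0.14648 = 0.036621, 1/4 · 0.11574 = 0.028935, 1/4 · 0.125 = 0.03125, 1/4 · 0.075131 = 0.018783; with total 0.11559.
Hence P(bowl C | data) = (0.03125) / (0.11559) = 0.27035.

0.2704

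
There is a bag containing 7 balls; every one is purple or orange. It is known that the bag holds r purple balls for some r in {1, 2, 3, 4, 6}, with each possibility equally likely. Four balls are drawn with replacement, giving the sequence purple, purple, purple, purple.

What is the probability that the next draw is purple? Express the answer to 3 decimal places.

Under each hypothesis, the probability of the observed sequence is: P(data | r = 1) = (1/7)(1/7)(1/7)(1/7) = 0.00041649; P(data | r = 2) = (2/7)(2/7)(2/7)(2/7) = 0.0066639; P(data | r = 3) = (3/7)(3/7)(3/7)(3/7) = 0.033736; P(data | r = 4) = (4/7)(4/7)(4/7)(4/7) = 0.10662; P(data | r = 6) = (6/7)(6/7)(6/7)(6/7) = 0.53978.
Weighting by the prior gives 1/5 · 0.00041649 = 8.3299e-05, 1/5 · 0.0066639 = 0.0013328, 1/5 · 0.033736 = 0.0067472, 1/5 · 0.10662 = 0.021324, 1/5 · 0.53978 = 0.10796; summing to 0.13744.
Normalising, the posterior is P(r = 1 | data) = 0.00060606, P(r = 2 | data) = 0.009697, P(r = 3 | data) = 0.049091, P(r = 4 | data) = 0.15515, P(r = 6 | data) = 0.78545.
The predictive probability is P(purple next | data) = (1/7)(0.00060606) + (2/7)(0.009697) + (3/7)(0.049091) + (4/7)(0.15515) + (6/7)(0.78545) = 0.7858.

0.786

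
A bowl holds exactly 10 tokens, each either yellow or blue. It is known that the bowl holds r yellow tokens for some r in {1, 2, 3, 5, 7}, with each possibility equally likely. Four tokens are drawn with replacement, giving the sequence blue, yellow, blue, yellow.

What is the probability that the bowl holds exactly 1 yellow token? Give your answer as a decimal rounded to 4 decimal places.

0.0439

The likelihood of the observed sequence under each hypothesis: P(data | r = 1) = (9/10)(1/10)(9/10)(1/10) = 0.0081; P(data | r = 2) = (8/10)(2/10)(8/10)(2/10) = 0.0256; P(data | r = 3) = (7/10)(3/10)(7/10)(3/10) = 0.0441; P(data | r = 5) = (5/10)(5/10)(5/10)(5/10) = 0.0625; P(data | r = 7) = (3/10)(7/10)(3/10)(7/10) = 0.0441.
Weighting by the prior gives 1/5 · 0.0081 = 0.00162, 1/5 · 0.0256 = 0.00512, 1/5 · 0.0441 = 0.00882, 1/5 · 0.0625 = 0.0125, 1/5 · 0.0441 = 0.00882; summing to 0.03688.
So P(r = 1 | data) = (0.00162) / (0.03688) = 0.043926.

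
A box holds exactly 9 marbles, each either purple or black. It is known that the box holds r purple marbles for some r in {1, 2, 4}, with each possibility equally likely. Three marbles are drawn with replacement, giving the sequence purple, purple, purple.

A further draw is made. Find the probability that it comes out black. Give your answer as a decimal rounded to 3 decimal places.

Under each hypothesis, the probability of the observed sequence is: P(data | r = 1) = (1/9)(1/9)(1/9) = 0.0013717; P(data | r = 2) = (2/9)(2/9)(2/9) = 0.010974; P(data | r = 4) = (4/9)(4/9)(4/9) = 0.087791.
Multiplying each by its prior: 1/3 · 0.0013717 = 0.00045725, 1/3 · 0.010974 = 0.003658, 1/3 · 0.087791 = 0.029264; summing to 0.033379.
Normalising, the posterior is P(r = 1 | data) = 0.013699, P(r = 2 | data) = 0.10959, P(r = 4 | data) = 0.87671.
The predictive probability is P(black next | data) = (8/9)(0.013699) + (7/9)(0.10959) + (5/9)(0.87671) = 0.58447.

0.584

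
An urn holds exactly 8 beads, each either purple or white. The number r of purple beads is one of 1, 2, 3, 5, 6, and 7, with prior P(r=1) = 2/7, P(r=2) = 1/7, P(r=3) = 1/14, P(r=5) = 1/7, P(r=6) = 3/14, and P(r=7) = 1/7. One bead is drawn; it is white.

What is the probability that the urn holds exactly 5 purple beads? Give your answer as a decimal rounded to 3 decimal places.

0.102

For each hypothesis, P(data | H) works out to: P(data | r = 1) = (7/8) = 7/8; P(data | r = 2) = (6/8) = 3/4; P(data | r = 3) = (5/8) = 5/8; P(data | r = 5) = (3/8) = 3/8; P(data | r = 6) = (2/8) = 1/4; P(data | r = 7) = (1/8) = 1/8.
Multiplying each by its prior: 2/7 · 7/8 = 1/4, 1/7 · 3/4 = 3/28, 1/14 · 5/8 = 5/112, 1/7 · 3/8 = 3/56, 3/14 · 1/4 = 3/56, 1/7 · 1/8 = 1/56; these sum to 59/112.
By Bayes' rule, P(r = 5 | data) = (3/56) / (59/112) = 6/59.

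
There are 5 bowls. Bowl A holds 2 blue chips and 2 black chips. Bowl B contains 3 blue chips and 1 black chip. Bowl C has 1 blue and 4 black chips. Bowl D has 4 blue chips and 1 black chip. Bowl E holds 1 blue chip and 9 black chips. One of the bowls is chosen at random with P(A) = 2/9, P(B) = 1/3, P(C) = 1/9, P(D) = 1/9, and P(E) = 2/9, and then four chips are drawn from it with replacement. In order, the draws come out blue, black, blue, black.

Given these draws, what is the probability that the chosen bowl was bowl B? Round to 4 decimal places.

0.3541

For each hypothesis, P(data | H) works out to: P(data | bowl A) = (2/4)(2/4)(2/4)(2/4) = 0.0625; P(data | bowl B) = (3/4)(1/4)(3/4)(1/4) = 0.035156; P(data | bowl C) = (1/5)(4/5)(1/5)(4/5) = 0.0256; P(data | bowl D) = (4/5)(1/5)(4/5)(1/5) = 0.0256; P(data | bowl E) = (1/10)(9/10)(1/10)(9/10) = 0.0081.
The prior-weighted likelihoods are 2/9 · 0.0625 = 0.013889, 1/3 · 0.035156 = 0.011719, 1/9 · 0.0256 = 0.0028444, 1/9 · 0.0256 = 0.0028444, 2/9 · 0.0081 = 0.0018; summing to 0.033097.
By Bayes' rule, P(bowl B | data) = (0.011719) / (0.033097) = 0.35408.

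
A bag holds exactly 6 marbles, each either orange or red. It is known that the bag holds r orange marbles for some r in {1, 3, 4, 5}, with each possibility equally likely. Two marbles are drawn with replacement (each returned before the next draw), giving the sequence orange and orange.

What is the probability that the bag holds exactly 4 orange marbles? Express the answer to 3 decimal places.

Under each hypothesis, the probability of the observed sequence is: P(data | r = 1) = (1/6)(1/6) = 1/36; P(data | r = 3) = (3/6)(3/6) = 1/4; P(data | r = 4) = (4/6)(4/6) = 4/9; P(data | r = 5) = (5/6)(5/6) = 25/36.
Multiplying each by its prior: 1/4 · 1/36 = 1/144, 1/4 · 1/4 = 1/16, 1/4 · 4/9 = 1/9, 1/4 · 25/36 = 25/144; with total 17/48.
So P(r = 4 | data) = (1/9) / (17/48) = 16/51.

0.314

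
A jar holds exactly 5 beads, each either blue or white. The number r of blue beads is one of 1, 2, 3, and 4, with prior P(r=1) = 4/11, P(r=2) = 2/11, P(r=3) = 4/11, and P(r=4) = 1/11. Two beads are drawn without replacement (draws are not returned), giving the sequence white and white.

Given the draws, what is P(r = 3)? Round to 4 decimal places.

0.1176

Compute the likelihood of the observed sequence for each case: P(data | r = 1) = (4/5)(3/4) = 3/5; P(data | r = 2) = (3/5)(2/4) = 3/10; P(data | r = 3) = (2/5)(1/4) = 1/10; P(data | r = 4) = (1/5)(0/4) = 0.
The prior-weighted likelihoods are 4/11 · 3/5 = 12/55, 2/11 · 3/10 = 3/55, 4/11 · 1/10 = 2/55, 1/11 · 0 = 0; summing to 17/55.
So P(r = 3 | data) = (2/55) / (17/55) = 2/17.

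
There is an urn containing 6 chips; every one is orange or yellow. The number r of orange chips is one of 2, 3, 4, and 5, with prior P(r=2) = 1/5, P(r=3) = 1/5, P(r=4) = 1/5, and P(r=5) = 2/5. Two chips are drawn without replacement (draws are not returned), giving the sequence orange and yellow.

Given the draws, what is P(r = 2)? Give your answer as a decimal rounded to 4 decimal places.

0.2286

The likelihood of the observed sequence under each hypothesis: P(data | r = 2) = (2/6)(4/5) = 4/15; P(data | r = 3) = (3/6)(3/5) = 3/10; P(data | r = 4) = (4/6)(2/5) = 4/15; P(data | r = 5) = (5/6)(1/5) = 1/6.
Multiplying each by its prior: 1/5 · 4/15 = 4/75, 1/5 · 3/10 = 3/50, 1/5 · 4/15 = 4/75, 2/5 · 1/6 = 1/15; with total 7/30.
Therefore the posterior P(r = 2 | data) = (4/75) / (7/30) = 8/35.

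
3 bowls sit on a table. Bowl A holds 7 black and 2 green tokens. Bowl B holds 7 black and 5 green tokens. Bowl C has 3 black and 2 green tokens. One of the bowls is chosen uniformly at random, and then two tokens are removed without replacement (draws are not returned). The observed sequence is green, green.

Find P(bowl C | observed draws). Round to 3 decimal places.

Compute the likelihood of the observed sequence for each case: P(data | bowl A) = (2/9)(1/8) = 0.027778; P(data | bowl B) = (5/12)(4/11) = 0.15152; P(data | bowl C) = (2/5)(1/4) = 0.1.
Weighting by the prior gives 1/3 · 0.027778 = 0.0092593, 1/3 · 0.15152 = 0.050505, 1/3 · 0.1 = 0.033333; with total 0.093098.
Therefore the posterior P(bowl C | data) = (0.033333) / (0.093098) = 0.35805.

0.358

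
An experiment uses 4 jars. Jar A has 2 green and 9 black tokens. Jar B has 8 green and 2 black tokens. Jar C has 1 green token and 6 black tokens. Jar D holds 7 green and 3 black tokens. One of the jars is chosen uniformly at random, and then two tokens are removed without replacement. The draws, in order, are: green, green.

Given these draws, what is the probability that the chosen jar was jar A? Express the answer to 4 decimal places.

0.0164

Under each hypothesis, the probability of the observed sequence is: P(data | jar A) = (2/11)(1/10) = 1/55; P(data | jar B) = (8/10)(7/9) = 28/45; P(data | jar C) = (1/7)(0/6) = 0; P(data | jar D) = (7/10)(6/9) = 7/15.
The prior-weighted likelihoods are 1/4 · 1/55 = 1/220, 1/4 · 28/45 = 7/45, 1/4 · 0 = 0, 1/4 · 7/15 = 7/60; with total 137/495.
By Bayes' rule, P(jar A | data) = (1/220) / (137/495) = 9/548.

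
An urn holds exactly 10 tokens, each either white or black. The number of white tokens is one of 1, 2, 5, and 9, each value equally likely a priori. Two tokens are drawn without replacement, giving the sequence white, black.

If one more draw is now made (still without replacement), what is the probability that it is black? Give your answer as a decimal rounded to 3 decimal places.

0.602

Compute the likelihood of the observed sequence for each case: P(data | r = 1) = (1/10)(9/9) = 1/10; P(data | r = 2) = (2/10)(8/9) = 8/45; P(data | r = 5) = (5/10)(5/9) = 5/18; P(data | r = 9) = (9/10)(1/9) = 1/10.
Multiplying each by its prior: 1/4 · 1/10 = 1/40, 1/4 · 8/45 = 2/45, 1/4 · 5/18 = 5/72, 1/4 · 1/10 = 1/40; with total 59/360.
Normalising, the posterior is P(r = 1 | data) = 9/59, P(r = 2 | data) = 16/59, P(r = 5 | data) = 25/59, P(r = 9 | data) = 9/59.
Averaging over the posterior, P(black next | data) = (1)(9/59) + (7/8)(16/59) + (1/2)(25/59) + (0)(9/59) = 71/118.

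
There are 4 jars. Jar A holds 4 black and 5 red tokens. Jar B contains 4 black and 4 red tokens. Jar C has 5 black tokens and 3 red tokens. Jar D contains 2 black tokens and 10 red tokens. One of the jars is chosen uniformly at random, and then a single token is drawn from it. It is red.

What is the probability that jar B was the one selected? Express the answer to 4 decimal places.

0.2209

For each hypothesis, P(data | H) works out to: P(data | jar A) = (5/9) = 5/9; P(data | jar B) = (4/8) = 1/2; P(data | jar C) = (3/8) = 3/8; P(data | jar D) = (10/12) = 5/6.
The prior-weighted likelihoods are 1/4 · 5/9 = 5/36, 1/4 · 1/2 = 1/8, 1/4 · 3/8 = 3/32, 1/4 · 5/6 = 5/24; these sum to 163/288.
Hence P(jar B | data) = (1/8) / (163/288) = 36/163.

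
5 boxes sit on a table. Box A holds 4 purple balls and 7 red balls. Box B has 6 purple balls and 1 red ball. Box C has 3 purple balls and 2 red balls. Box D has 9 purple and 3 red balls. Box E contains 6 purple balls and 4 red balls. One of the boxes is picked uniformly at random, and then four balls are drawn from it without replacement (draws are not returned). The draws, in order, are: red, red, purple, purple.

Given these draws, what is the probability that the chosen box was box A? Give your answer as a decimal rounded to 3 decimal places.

Compute the likelihood of the observed sequence for each case: P(data | box A) = (7/11)(6/10)(4/9)(3/8) = 7/110; P(data | box B) = (1/7)(0/6) = 0; P(data | box C) = (2/5)(1/4)(3/3)(2/2) = 1/10; P(data | box D) = (3/12)(2/11)(9/10)(8/9) = 2/55; P(data | box E) = (4/10)(3/9)(6/8)(5/7) = 1/14.
Multiplying each by its prior: 1/5 · 7/110 = 7/550, 1/5 · 0 = 0, 1/5 · 1/10 = 1/50, 1/5 · 2/55 = 2/275, 1/5 · 1/14 = 1/70; summing to 19/350.
So P(box A | data) = (7/550) / (19/350) = 49/209.

0.234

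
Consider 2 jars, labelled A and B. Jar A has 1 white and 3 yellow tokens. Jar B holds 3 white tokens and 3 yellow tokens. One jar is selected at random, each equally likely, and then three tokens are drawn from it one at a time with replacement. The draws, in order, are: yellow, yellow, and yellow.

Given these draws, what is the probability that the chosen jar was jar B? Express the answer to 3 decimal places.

Compute the likelihood of the observed sequence for each case: P(data | jar A) = (3/4)(3/4)(3/4) = 27/64; P(data | jar B) = (3/6)(3/6)(3/6) = 1/8.
Multiplying each by its prior: 1/2 · 27/64 = 27/128, 1/2 · 1/8 = 1/16; these sum to 35/128.
By Bayes' rule, P(jar B | data) = (1/16) / (35/128) = 8/35.

0.229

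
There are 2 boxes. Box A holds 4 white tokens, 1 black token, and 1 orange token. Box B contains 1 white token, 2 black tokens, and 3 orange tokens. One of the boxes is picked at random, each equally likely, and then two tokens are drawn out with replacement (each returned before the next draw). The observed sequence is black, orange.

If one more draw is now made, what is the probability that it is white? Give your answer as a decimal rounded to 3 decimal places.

Compute the likelihood of the observed sequence for each case: P(data | box A) = (1/6)(1/6) = 1/36; P(data | box B) = (2/6)(3/6) = 1/6.
The prior-weighted likelihoods are 1/2 · 1/36 = 1/72, 1/2 · 1/6 = 1/12; with total 7/72.
Dividing through by the total gives posterior P(box A | data) = 1/7, P(box B | data) = 6/7.
So P(white next | data) = Σ P(white next | H) P(H | data) = (2/3)(1/7) + (1/6)(6/7) = 5/21.

0.238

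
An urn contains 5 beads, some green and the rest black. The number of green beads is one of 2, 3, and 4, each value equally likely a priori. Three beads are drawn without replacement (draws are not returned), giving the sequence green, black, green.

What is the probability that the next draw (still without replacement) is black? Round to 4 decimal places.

Under each hypothesis, the probability of the observed sequence is: P(data | r = 2) = (2/5)(3/4)(1/3) = 1/10; P(data | r = 3) = (3/5)(2/4)(2/3) = 1/5; P(data | r = 4) = (4/5)(1/4)(3/3) = 1/5.
Multiplying each by its prior: 1/3 · 1/10 = 1/30, 1/3 · 1/5 = 1/15, 1/3 · 1/5 = 1/15; these sum to 1/6.
The posterior is then P(r = 2 | data) = 1/5, P(r = 3 | data) = 2/5, P(r = 4 | data) = 2/5.
The predictive probability is P(black next | data) = (1)(1/5) + (1/2)(2/5) + (0)(2/5) = 2/5.

0.4000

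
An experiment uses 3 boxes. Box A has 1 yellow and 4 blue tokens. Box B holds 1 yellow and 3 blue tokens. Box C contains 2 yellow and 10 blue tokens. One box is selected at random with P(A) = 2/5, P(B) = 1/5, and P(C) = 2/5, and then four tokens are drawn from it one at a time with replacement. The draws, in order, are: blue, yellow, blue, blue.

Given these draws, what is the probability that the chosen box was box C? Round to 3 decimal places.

Compute the likelihood of the observed sequence for each case: P(data | box A) = (4/5)(1/5)(4/5)(4/5) = 0.1024; P(data | box B) = (3/4)(1/4)(3/4)(3/4) = 0.10547; P(data | box C) = (10/12)(2/12)(10/12)(10/12) = 0.096451.
Multiplying each by its prior: 2/5 · 0.1024 = 0.04096, 1/5 · 0.10547 = 0.021094, 2/5 · 0.096451 = 0.03858; these sum to 0.10063.
So P(box C | data) = (0.03858) / (0.10063) = 0.38337.

0.383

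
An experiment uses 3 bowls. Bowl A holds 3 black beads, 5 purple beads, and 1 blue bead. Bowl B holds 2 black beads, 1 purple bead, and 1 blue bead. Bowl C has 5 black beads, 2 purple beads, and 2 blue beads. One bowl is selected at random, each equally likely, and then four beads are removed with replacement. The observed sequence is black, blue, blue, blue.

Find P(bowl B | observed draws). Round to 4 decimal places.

0.5438

Under each hypothesis, the probability of the observed sequence is: P(data | bowl A) = (3/9)(1/9)(1/9)(1/9) = 0.00045725; P(data | bowl B) = (2/4)(1/4)(1/4)(1/4) = 0.0078125; P(data | bowl C) = (5/9)(2/9)(2/9)(2/9) = 0.0060966.
Weighting by the prior gives 1/3 · 0.00045725 = 0.00015242, 1/3 · 0.0078125 = 0.0026042, 1/3 · 0.0060966 = 0.0020322; these sum to 0.0047888.
So P(bowl B | data) = (0.0026042) / (0.0047888) = 0.5438.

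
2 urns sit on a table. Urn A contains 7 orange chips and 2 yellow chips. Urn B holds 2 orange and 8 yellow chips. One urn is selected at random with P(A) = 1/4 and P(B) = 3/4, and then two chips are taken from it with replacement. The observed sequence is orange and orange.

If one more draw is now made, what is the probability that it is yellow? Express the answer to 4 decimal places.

The likelihood of the observed sequence under each hypothesis: P(data | urn A) = (7/9)(7/9) = 0.60494; P(data | urn B) = (2/10)(2/10) = 0.04.
Weighting by the prior gives 1/4 · 0.60494 = 0.15123, 3/4 · 0.04 = 0.03; these sum to 0.18123.
Dividing through by the total gives posterior P(urn A | data) = 0.83447, P(urn B | data) = 0.16553.
So P(yellow next | data) = Σ P(yellow next | H) P(H | data) = (2/9)(0.83447) + (4/5)(0.16553) = 0.31786.

0.3179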